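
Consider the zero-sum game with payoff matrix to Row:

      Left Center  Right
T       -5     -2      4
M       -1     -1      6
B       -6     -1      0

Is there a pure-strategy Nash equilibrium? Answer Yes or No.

Yes

Row minima: T → -5, M → -1, B → -6; maximin = -1.
Column maxima: Left → -1, Center → -1, Right → 6; minimax = -1.
maximin = minimax = -1, so a saddle point exists.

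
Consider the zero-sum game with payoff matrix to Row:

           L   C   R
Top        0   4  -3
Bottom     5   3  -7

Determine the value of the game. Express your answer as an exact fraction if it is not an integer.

Row minima: Top → -3, Bottom → -7; maximin = -3.
Column maxima: L → 5, C → 4, R → -3; minimax = -3.
Since maximin = minimax = -3, there is a saddle point and the value is -3.

-3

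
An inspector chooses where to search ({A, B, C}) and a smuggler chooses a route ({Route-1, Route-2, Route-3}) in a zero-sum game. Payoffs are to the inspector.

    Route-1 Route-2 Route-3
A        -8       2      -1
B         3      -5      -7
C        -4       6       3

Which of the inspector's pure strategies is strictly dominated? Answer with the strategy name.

A

C gives a strictly higher payoff than A against every column: -4 > -8, 6 > 2, 3 > -1.
So A is strictly dominated and the inspector never plays it.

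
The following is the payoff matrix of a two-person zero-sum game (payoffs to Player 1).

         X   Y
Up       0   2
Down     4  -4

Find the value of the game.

Row minima: Up → 0, Down → -4; maximin = 0.
Column maxima: X → 4, Y → 2; minimax = 2.
0 ≠ 2, so there is no saddle point; optimal play is mixed.
Let Player 1 play Up with probability p. Expected payoff against X: 0p + 4(1−p) = −4p + 4; against Y: 2p + (-4)(1−p) = 6p − 4.
Setting these equal: −4p + 4 = 6p − 4 ⇒ −10p = -8 ⇒ p = 4/5, and the value is (-4)·(4/5) + 4 = 4/5.
For Player 2: with q = P(X), equating Up's and Down's payoffs gives −2q + 2 = 8q − 4 ⇒ q = 3/5.

4/5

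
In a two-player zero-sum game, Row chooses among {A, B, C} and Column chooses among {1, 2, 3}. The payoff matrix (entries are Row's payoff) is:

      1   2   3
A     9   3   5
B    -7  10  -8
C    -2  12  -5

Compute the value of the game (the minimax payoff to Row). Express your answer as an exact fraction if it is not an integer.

75/19

Row minima: A → 3, B → -8, C → -5; maximin = 3.
Column maxima: 1 → 9, 2 → 12, 3 → 5; minimax = 5.
3 ≠ 5, so there is no saddle point; optimal play is mixed.
B is strictly dominated by C, so Row never plays it.
1 is strictly dominated by 3 (it gives Row strictly more in every row), so Column never plays it.
On the remaining 2×2 (A, C vs 2, 3):
Let Row play A with probability p. Expected payoff against 2: 3p + 12(1−p) = −9p + 12; against 3: 5p + (-5)(1−p) = 10p − 5.
Setting these equal: −9p + 12 = 10p − 5 ⇒ −19p = -17 ⇒ p = 17/19, and the value is (-9)·(17/19) + 12 = 75/19.
For Column: with q = P(2), equating A's and C's payoffs gives −2q + 5 = 17q − 5 ⇒ q = 10/19.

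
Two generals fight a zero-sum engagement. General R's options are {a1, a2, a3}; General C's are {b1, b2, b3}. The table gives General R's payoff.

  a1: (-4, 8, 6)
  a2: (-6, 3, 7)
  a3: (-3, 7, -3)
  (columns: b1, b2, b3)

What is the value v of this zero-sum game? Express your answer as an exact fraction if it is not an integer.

-3

Row minima: a1 → -4, a2 → -6, a3 → -3; maximin = -3.
Column maxima: b1 → -3, b2 → 8, b3 → 7; minimax = -3.
Since maximin = minimax = -3, there is a saddle point and the value is -3.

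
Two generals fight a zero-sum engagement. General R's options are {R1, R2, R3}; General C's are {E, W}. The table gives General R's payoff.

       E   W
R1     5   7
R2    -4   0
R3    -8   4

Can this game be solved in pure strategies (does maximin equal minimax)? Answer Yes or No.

Row minima: R1 → 5, R2 → -4, R3 → -8; maximin = 5.
Column maxima: E → 5, W → 7; minimax = 5.
maximin = minimax = 5, so a saddle point exists.

Yes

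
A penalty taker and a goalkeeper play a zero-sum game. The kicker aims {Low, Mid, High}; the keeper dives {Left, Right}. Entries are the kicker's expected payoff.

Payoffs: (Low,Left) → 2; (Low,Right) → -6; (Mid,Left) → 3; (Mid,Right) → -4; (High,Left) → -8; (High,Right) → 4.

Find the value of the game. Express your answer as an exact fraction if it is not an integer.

-20/19

Row minima: Low → -6, Mid → -4, High → -8; maximin = -4.
Column maxima: Left → 3, Right → 4; minimax = 3.
-4 ≠ 3, so there is no saddle point; optimal play is mixed.
Low is strictly dominated by Mid, so the kicker never plays it.
On the remaining 2×2 (Mid, High vs Left, Right):
Let the kicker play Mid with probability p. Expected payoff against Left: 3p + (-8)(1−p) = 11p − 8; against Right: (-4)p + 4(1−p) = −8p + 4.
Setting these equal: 11p − 8 = −8p + 4 ⇒ 19p = 12 ⇒ p = 12/19, and the value is (11)·(12/19) − 8 = -20/19.
For the keeper: with q = P(Left), equating Mid's and High's payoffs gives 7q − 4 = −12q + 4 ⇒ q = 8/19.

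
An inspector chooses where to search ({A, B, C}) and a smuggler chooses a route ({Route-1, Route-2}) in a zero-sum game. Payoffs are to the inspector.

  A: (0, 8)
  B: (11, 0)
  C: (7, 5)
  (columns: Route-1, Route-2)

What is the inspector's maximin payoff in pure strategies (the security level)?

Row minima: A → 0, B → 0, C → 5.
The best of these is 5.

5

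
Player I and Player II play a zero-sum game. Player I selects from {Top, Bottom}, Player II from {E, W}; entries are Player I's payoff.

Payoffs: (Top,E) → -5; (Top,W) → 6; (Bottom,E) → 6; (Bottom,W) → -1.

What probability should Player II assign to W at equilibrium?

11/18

Row minima: Top → -5, Bottom → -1; maximin = -1.
Column maxima: E → 6, W → 6; minimax = 6.
-1 ≠ 6, so there is no saddle point; optimal play is mixed.
Let Player I play Top with probability p. Expected payoff against E: (-5)p + 6(1−p) = −11p + 6; against W: 6p + (-1)(1−p) = 7p − 1.
Setting these equal: −11p + 6 = 7p − 1 ⇒ −18p = -7 ⇒ p = 7/18, and the value is (-11)·(7/18) + 6 = 31/18.
For Player II: with q = P(E), equating Top's and Bottom's payoffs gives −11q + 6 = 7q − 1 ⇒ q = 7/18.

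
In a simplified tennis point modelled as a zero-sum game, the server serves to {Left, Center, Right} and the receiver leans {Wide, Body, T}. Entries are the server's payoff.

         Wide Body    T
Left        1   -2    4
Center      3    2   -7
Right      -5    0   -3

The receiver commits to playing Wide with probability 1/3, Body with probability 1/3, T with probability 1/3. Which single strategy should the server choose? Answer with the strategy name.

Left

Expected payoff of Left: (1/3)·1 + (1/3)·(-2) + (1/3)·4 = 1.
Expected payoff of Center: (1/3)·3 + (1/3)·2 + (1/3)·(-7) = -2/3.
Expected payoff of Right: (1/3)·(-5) + (1/3)·0 + (1/3)·(-3) = -8/3.
The largest is 1, so the server's best response is Left.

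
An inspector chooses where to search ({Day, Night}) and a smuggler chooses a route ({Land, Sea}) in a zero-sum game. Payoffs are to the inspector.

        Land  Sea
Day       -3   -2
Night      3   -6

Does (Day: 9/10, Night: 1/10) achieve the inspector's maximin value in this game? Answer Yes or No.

Yes

Against Land this mix gives (9/10)·(-3) + (1/10)·3 = -12/5.
Against Sea this mix gives (9/10)·(-2) + (1/10)·(-6) = -12/5.
All of the smuggler's active replies (Land, Sea) yield -12/5, and no column does worse for the inspector. The mix makes the smuggler indifferent and guarantees -12/5, so it is optimal.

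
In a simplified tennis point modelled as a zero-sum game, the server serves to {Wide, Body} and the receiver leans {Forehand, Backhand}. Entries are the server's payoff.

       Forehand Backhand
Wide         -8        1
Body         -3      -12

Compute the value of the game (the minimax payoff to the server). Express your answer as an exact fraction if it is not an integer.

Row minima: Wide → -8, Body → -12; maximin = -8.
Column maxima: Forehand → -3, Backhand → 1; minimax = -3.
-8 ≠ -3, so there is no saddle point; optimal play is mixed.
Let the server play Wide with probability p. Expected payoff against Forehand: (-8)p + (-3)(1−p) = −5p − 3; against Backhand: 1p + (-12)(1−p) = 13p − 12.
Setting these equal: −5p − 3 = 13p − 12 ⇒ −18p = -9 ⇒ p = 1/2, and the value is (-5)·(1/2) − 3 = -11/2.
For the receiver: with q = P(Forehand), equating Wide's and Body's payoffs gives −9q + 1 = 9q − 12 ⇒ q = 13/18.

-11/2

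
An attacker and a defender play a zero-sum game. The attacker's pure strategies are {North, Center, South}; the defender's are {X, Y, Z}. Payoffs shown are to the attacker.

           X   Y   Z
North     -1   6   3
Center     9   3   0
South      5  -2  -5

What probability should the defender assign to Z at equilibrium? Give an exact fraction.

Row minima: North → -1, Center → 0, South → -5; maximin = 0.
Column maxima: X → 9, Y → 6, Z → 3; minimax = 3.
0 ≠ 3, so there is no saddle point; optimal play is mixed.
South is strictly dominated by Center, so the attacker never plays it.
Y is strictly dominated by Z (it gives the attacker strictly more in every row), so the defender never plays it.
On the remaining 2×2 (North, Center vs X, Z):
Let the attacker play North with probability p. Expected payoff against X: (-1)p + 9(1−p) = −10p + 9; against Z: 3p + 0(1−p) = 3p.
Setting these equal: −10p + 9 = 3p ⇒ −13p = -9 ⇒ p = 9/13, and the value is (-10)·(9/13) + 9 = 27/13.
For the defender: with q = P(X), equating North's and Center's payoffs gives −4q + 3 = 9q ⇒ q = 3/13.

10/13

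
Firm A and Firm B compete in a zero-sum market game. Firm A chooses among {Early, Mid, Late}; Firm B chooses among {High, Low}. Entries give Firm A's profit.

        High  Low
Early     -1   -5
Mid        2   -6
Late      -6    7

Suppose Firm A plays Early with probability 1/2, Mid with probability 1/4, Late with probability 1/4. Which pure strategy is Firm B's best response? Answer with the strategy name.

If Firm B plays High, Firm A's expected payoff is (1/2)·(-1) + (1/4)·2 + (1/4)·(-6) = -3/2.
If Firm B plays Low, Firm A's expected payoff is (1/2)·(-5) + (1/4)·(-6) + (1/4)·7 = -9/4.
Firm B minimizes Firm A's payoff; the smallest is -9/4, so the best response is Low.

Low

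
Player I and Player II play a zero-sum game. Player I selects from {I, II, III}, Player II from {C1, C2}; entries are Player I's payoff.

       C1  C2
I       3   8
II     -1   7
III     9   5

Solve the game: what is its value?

19/3

Row minima: I → 3, II → -1, III → 5; maximin = 5.
Column maxima: C1 → 9, C2 → 8; minimax = 8.
5 ≠ 8, so there is no saddle point; optimal play is mixed.
II is strictly dominated by I, so Player I never plays it.
On the remaining 2×2 (I, III vs C1, C2):
Let Player I play I with probability p. Expected payoff against C1: 3p + 9(1−p) = −6p + 9; against C2: 8p + 5(1−p) = 3p + 5.
Setting these equal: −6p + 9 = 3p + 5 ⇒ −9p = -4 ⇒ p = 4/9, and the value is (-6)·(4/9) + 9 = 19/3.
For Player II: with q = P(C1), equating I's and III's payoffs gives −5q + 8 = 4q + 5 ⇒ q = 1/3.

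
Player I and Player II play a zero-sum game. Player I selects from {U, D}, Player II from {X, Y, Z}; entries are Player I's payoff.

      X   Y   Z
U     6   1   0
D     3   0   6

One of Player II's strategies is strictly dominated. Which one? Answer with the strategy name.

X

Y holds Player I's payoff strictly below X in every row: 1 < 6, 0 < 3.
So X is strictly dominated for Player II.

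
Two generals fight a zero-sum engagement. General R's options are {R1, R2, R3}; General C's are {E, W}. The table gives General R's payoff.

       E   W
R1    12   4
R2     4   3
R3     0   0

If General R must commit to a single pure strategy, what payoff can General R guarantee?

Row minima: R1 → 4, R2 → 3, R3 → 0.
The best of these is 4.

4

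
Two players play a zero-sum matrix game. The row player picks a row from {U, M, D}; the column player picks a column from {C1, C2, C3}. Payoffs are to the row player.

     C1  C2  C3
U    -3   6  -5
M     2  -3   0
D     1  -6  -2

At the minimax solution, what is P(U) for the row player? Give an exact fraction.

3/14

Row minima: U → -5, M → -3, D → -6; maximin = -3.
Column maxima: C1 → 2, C2 → 6, C3 → 0; minimax = 0.
-3 ≠ 0, so there is no saddle point; optimal play is mixed.
D is strictly dominated by M, so the row player never plays it.
C1 is strictly dominated by C3 (it gives the row player strictly more in every row), so the column player never plays it.
On the remaining 2×2 (U, M vs C2, C3):
Let the row player play U with probability p. Expected payoff against C2: 6p + (-3)(1−p) = 9p − 3; against C3: (-5)p + 0(1−p) = −5p.
Setting these equal: 9p − 3 = −5p ⇒ 14p = 3 ⇒ p = 3/14, and the value is (9)·(3/14) − 3 = -15/14.
For the column player: with q = P(C2), equating U's and M's payoffs gives 11q − 5 = −3q ⇒ q = 5/14.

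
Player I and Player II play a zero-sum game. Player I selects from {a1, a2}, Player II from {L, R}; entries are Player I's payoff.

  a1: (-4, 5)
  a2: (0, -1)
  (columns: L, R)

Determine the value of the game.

Row minima: a1 → -4, a2 → -1; maximin = -1.
Column maxima: L → 0, R → 5; minimax = 0.
-1 ≠ 0, so there is no saddle point; optimal play is mixed.
Let Player I play a1 with probability p. Expected payoff against L: (-4)p + 0(1−p) = −4p; against R: 5p + (-1)(1−p) = 6p − 1.
Setting these equal: −4p = 6p − 1 ⇒ −10p = -1 ⇒ p = 1/10, and the value is (-4)·(1/10) = -2/5.
For Player II: with q = P(L), equating a1's and a2's payoffs gives −9q + 5 = q − 1 ⇒ q = 3/5.

-2/5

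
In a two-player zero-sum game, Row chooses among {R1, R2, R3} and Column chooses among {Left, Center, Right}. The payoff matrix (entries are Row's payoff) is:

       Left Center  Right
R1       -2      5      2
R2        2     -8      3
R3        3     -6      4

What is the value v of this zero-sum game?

3/16

Row minima: R1 → -2, R2 → -8, R3 → -6; maximin = -2.
Column maxima: Left → 3, Center → 5, Right → 4; minimax = 3.
-2 ≠ 3, so there is no saddle point; optimal play is mixed.
R2 is strictly dominated by R3, so Row never plays it.
Right is strictly dominated by Left (it gives Row strictly more in every row), so Column never plays it.
On the remaining 2×2 (R1, R3 vs Left, Center):
Let Row play R1 with probability p. Expected payoff against Left: (-2)p + 3(1−p) = −5p + 3; against Center: 5p + (-6)(1−p) = 11p − 6.
Setting these equal: −5p + 3 = 11p − 6 ⇒ −16p = -9 ⇒ p = 9/16, and the value is (-5)·(9/16) + 3 = 3/16.
For Column: with q = P(Left), equating R1's and R3's payoffs gives −7q + 5 = 9q − 6 ⇒ q = 11/16.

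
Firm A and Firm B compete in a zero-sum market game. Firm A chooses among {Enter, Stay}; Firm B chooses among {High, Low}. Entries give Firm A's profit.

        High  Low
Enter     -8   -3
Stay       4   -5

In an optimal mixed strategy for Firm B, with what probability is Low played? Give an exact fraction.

6/7

Row minima: Enter → -8, Stay → -5; maximin = -5.
Column maxima: High → 4, Low → -3; minimax = -3.
-5 ≠ -3, so there is no saddle point; optimal play is mixed.
Let Firm A play Enter with probability p. Expected payoff against High: (-8)p + 4(1−p) = −12p + 4; against Low: (-3)p + (-5)(1−p) = 2p − 5.
Setting these equal: −12p + 4 = 2p − 5 ⇒ −14p = -9 ⇒ p = 9/14, and the value is (-12)·(9/14) + 4 = -26/7.
For Firm B: with q = P(High), equating Enter's and Stay's payoffs gives −5q − 3 = 9q − 5 ⇒ q = 1/7.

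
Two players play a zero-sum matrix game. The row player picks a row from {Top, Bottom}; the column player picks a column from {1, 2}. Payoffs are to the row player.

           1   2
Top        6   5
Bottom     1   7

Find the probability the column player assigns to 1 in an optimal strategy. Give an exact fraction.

Row minima: Top → 5, Bottom → 1; maximin = 5.
Column maxima: 1 → 6, 2 → 7; minimax = 6.
5 ≠ 6, so there is no saddle point; optimal play is mixed.
Let the row player play Top with probability p. Expected payoff against 1: 6p + 1(1−p) = 5p + 1; against 2: 5p + 7(1−p) = −2p + 7.
Setting these equal: 5p + 1 = −2p + 7 ⇒ 7p = 6 ⇒ p = 6/7, and the value is (5)·(6/7) + 1 = 37/7.
For the column player: with q = P(1), equating Top's and Bottom's payoffs gives q + 5 = −6q + 7 ⇒ q = 2/7.

2/7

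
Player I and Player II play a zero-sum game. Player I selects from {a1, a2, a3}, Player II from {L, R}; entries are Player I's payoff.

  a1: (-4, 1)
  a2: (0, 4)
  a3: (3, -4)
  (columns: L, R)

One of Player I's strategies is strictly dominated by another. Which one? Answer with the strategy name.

a1

a2 gives a strictly higher payoff than a1 against every column: 0 > -4, 4 > 1.
So a1 is strictly dominated and Player I never plays it.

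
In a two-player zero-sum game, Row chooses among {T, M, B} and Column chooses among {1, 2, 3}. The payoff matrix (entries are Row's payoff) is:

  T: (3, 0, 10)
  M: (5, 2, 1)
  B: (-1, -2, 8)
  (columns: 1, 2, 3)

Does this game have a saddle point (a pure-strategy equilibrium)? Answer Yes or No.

Row minima: T → 0, M → 1, B → -2; maximin = 1.
Column maxima: 1 → 5, 2 → 2, 3 → 10; minimax = 2.
1 ≠ 2, so no pure-strategy equilibrium exists.

No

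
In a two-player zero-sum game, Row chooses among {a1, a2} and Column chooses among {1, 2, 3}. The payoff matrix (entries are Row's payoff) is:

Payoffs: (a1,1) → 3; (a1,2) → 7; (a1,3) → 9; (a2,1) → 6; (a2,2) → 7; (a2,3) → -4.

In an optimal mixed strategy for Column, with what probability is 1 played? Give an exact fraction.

13/16

Row minima: a1 → 3, a2 → -4; maximin = 3.
Column maxima: 1 → 6, 2 → 7, 3 → 9; minimax = 6.
3 ≠ 6, so there is no saddle point; optimal play is mixed.
2 is strictly dominated by 1 (it gives Row strictly more in every row), so Column never plays it.
On the remaining 2×2 (a1, a2 vs 1, 3):
Let Row play a1 with probability p. Expected payoff against 1: 3p + 6(1−p) = −3p + 6; against 3: 9p + (-4)(1−p) = 13p − 4.
Setting these equal: −3p + 6 = 13p − 4 ⇒ −16p = -10 ⇒ p = 5/8, and the value is (-3)·(5/8) + 6 = 33/8.
For Column: with q = P(1), equating a1's and a2's payoffs gives −6q + 9 = 10q − 4 ⇒ q = 13/16.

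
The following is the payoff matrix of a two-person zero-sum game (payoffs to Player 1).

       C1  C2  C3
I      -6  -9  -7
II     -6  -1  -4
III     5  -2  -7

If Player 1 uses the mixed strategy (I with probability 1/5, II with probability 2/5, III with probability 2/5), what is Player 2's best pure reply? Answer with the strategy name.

C3

If Player 2 plays C1, Player 1's expected payoff is (1/5)·(-6) + (2/5)·(-6) + (2/5)·5 = -8/5.
If Player 2 plays C2, Player 1's expected payoff is (1/5)·(-9) + (2/5)·(-1) + (2/5)·(-2) = -3.
If Player 2 plays C3, Player 1's expected payoff is (1/5)·(-7) + (2/5)·(-4) + (2/5)·(-7) = -29/5.
Player 2 minimizes Player 1's payoff; the smallest is -29/5, so the best response is C3.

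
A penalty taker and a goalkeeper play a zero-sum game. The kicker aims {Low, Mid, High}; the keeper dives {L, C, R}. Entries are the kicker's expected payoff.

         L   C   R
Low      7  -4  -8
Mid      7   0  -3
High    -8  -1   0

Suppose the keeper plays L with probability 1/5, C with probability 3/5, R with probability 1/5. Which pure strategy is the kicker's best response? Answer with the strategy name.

Expected payoff of Low: (1/5)·7 + (3/5)·(-4) + (1/5)·(-8) = -13/5.
Expected payoff of Mid: (1/5)·7 + (3/5)·0 + (1/5)·(-3) = 4/5.
Expected payoff of High: (1/5)·(-8) + (3/5)·(-1) + (1/5)·0 = -11/5.
The largest is 4/5, so the kicker's best response is Mid.

Mid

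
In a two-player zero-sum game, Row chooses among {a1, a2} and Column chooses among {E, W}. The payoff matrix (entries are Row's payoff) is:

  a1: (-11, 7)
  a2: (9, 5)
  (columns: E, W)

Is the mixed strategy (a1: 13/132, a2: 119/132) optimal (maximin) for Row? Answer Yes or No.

Against E this mix gives (13/132)·(-11) + (119/132)·9 = 232/33.
Against W this mix gives (13/132)·7 + (119/132)·5 = 343/66.
Column will play W, holding Row to 343/66. Shifting weight toward the row that does better against W would raise this floor (the equalizing mix achieves 59/11 against both W and E), so the proposed strategy is not optimal.

No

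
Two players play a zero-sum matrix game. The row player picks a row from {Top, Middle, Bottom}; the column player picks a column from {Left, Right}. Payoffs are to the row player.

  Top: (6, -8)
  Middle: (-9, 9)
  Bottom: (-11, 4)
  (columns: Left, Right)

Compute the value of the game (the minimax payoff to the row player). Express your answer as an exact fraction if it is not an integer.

Row minima: Top → -8, Middle → -9, Bottom → -11; maximin = -8.
Column maxima: Left → 6, Right → 9; minimax = 6.
-8 ≠ 6, so there is no saddle point; optimal play is mixed.
Bottom is strictly dominated by Middle, so the row player never plays it.
On the remaining 2×2 (Top, Middle vs Left, Right):
Let the row player play Top with probability p. Expected payoff against Left: 6p + (-9)(1−p) = 15p − 9; against Right: (-8)p + 9(1−p) = −17p + 9.
Setting these equal: 15p − 9 = −17p + 9 ⇒ 32p = 18 ⇒ p = 9/16, and the value is (15)·(9/16) − 9 = -9/16.
For the column player: with q = P(Left), equating Top's and Middle's payoffs gives 14q − 8 = −18q + 9 ⇒ q = 17/32.

-9/16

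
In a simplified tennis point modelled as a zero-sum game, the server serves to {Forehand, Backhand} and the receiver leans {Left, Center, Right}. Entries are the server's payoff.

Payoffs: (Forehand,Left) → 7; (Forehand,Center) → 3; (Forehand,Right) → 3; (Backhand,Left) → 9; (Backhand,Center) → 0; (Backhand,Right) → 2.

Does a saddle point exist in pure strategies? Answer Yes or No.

Yes

Row minima: Forehand → 3, Backhand → 0; maximin = 3.
Column maxima: Left → 9, Center → 3, Right → 3; minimax = 3.
maximin = minimax = 3, so a saddle point exists.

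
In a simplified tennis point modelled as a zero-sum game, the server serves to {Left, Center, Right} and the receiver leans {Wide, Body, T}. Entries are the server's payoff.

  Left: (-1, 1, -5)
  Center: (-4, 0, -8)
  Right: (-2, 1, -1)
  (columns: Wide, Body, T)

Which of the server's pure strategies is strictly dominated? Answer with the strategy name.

Center

Left gives a strictly higher payoff than Center against every column: -1 > -4, 1 > 0, -5 > -8.
So Center is strictly dominated and the server never plays it.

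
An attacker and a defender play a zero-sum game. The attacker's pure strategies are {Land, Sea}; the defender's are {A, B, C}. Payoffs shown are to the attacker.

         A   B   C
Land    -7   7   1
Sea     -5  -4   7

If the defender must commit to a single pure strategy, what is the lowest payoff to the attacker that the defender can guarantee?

-5

Column maxima: A → -5, B → 7, C → 7.
The smallest of these is -5.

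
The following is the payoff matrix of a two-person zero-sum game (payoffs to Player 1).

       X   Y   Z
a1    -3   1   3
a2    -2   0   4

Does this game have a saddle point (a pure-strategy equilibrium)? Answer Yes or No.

Yes

Row minima: a1 → -3, a2 → -2; maximin = -2.
Column maxima: X → -2, Y → 1, Z → 4; minimax = -2.
maximin = minimax = -2, so a saddle point exists.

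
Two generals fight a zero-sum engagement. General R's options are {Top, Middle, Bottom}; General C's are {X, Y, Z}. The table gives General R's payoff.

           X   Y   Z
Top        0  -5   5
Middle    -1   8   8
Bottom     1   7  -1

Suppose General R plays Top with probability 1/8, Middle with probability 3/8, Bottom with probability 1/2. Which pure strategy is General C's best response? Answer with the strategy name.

If General C plays X, General R's expected payoff is (1/8)·0 + (3/8)·(-1) + (1/2)·1 = 1/8.
If General C plays Y, General R's expected payoff is (1/8)·(-5) + (3/8)·8 + (1/2)·7 = 47/8.
If General C plays Z, General R's expected payoff is (1/8)·5 + (3/8)·8 + (1/2)·(-1) = 25/8.
General C minimizes General R's payoff; the smallest is 1/8, so the best response is X.

X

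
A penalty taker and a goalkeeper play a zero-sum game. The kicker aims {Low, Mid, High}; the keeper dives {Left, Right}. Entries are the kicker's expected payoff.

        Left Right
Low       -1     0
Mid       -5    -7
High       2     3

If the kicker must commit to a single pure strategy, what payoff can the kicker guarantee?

Row minima: Low → -1, Mid → -7, High → 2.
The best of these is 2.

2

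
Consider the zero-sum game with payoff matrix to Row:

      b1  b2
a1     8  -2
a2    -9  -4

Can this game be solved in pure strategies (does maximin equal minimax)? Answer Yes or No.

Row minima: a1 → -2, a2 → -9; maximin = -2.
Column maxima: b1 → 8, b2 → -2; minimax = -2.
maximin = minimax = -2, so a saddle point exists.

Yes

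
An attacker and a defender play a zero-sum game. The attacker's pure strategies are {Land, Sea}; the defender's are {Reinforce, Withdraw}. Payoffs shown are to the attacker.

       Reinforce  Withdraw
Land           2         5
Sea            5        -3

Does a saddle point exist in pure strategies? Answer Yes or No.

No

Row minima: Land → 2, Sea → -3; maximin = 2.
Column maxima: Reinforce → 5, Withdraw → 5; minimax = 5.
2 ≠ 5, so no pure-strategy equilibrium exists.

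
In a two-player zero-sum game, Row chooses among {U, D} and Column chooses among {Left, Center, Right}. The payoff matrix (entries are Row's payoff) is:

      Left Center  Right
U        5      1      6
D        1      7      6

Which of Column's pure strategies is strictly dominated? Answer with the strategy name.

Right

Left holds Row's payoff strictly below Right in every row: 5 < 6, 1 < 6.
So Right is strictly dominated for Column.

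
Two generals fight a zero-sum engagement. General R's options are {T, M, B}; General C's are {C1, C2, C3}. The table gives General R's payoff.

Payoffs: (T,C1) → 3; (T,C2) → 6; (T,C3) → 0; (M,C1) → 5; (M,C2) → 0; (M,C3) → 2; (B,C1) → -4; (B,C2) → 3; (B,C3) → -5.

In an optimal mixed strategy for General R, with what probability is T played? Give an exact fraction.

1/4

Row minima: T → 0, M → 0, B → -5; maximin = 0.
Column maxima: C1 → 5, C2 → 6, C3 → 2; minimax = 2.
0 ≠ 2, so there is no saddle point; optimal play is mixed.
B is strictly dominated by T, so General R never plays it.
C1 is strictly dominated by C3 (it gives General R strictly more in every row), so General C never plays it.
On the remaining 2×2 (T, M vs C2, C3):
Let General R play T with probability p. Expected payoff against C2: 6p + 0(1−p) = 6p; against C3: 0p + 2(1−p) = −2p + 2.
Setting these equal: 6p = −2p + 2 ⇒ 8p = 2 ⇒ p = 1/4, and the value is (6)·(1/4) = 3/2.
For General C: with q = P(C2), equating T's and M's payoffs gives 6q = −2q + 2 ⇒ q = 1/4.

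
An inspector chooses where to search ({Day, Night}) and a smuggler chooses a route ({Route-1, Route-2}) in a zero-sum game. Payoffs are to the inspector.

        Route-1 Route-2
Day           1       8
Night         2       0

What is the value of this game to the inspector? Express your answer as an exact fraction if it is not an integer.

Row minima: Day → 1, Night → 0; maximin = 1.
Column maxima: Route-1 → 2, Route-2 → 8; minimax = 2.
1 ≠ 2, so there is no saddle point; optimal play is mixed.
Let the inspector play Day with probability p. Expected payoff against Route-1: 1p + 2(1−p) = −p + 2; against Route-2: 8p + 0(1−p) = 8p.
Setting these equal: −p + 2 = 8p ⇒ −9p = -2 ⇒ p = 2/9, and the value is (-1)·(2/9) + 2 = 16/9.
For the smuggler: with q = P(Route-1), equating Day's and Night's payoffs gives −7q + 8 = 2q ⇒ q = 8/9.

16/9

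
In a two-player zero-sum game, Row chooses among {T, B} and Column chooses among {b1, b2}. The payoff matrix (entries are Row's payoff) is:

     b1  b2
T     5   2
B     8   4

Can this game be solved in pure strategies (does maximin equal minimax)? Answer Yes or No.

Row minima: T → 2, B → 4; maximin = 4.
Column maxima: b1 → 8, b2 → 4; minimax = 4.
maximin = minimax = 4, so a saddle point exists.

Yes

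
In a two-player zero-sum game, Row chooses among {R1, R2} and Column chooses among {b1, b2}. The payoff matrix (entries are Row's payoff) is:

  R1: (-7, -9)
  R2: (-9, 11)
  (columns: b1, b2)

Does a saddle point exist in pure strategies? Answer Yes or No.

No

Row minima: R1 → -9, R2 → -9; maximin = -9.
Column maxima: b1 → -7, b2 → 11; minimax = -7.
-9 ≠ -7, so no pure-strategy equilibrium exists.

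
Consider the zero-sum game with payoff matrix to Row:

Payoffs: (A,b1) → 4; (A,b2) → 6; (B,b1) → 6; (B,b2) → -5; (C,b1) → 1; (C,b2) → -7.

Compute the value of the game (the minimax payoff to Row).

56/13

Row minima: A → 4, B → -5, C → -7; maximin = 4.
Column maxima: b1 → 6, b2 → 6; minimax = 6.
4 ≠ 6, so there is no saddle point; optimal play is mixed.
C is strictly dominated by A, so Row never plays it.
On the remaining 2×2 (A, B vs b1, b2):
Let Row play A with probability p. Expected payoff against b1: 4p + 6(1−p) = −2p + 6; against b2: 6p + (-5)(1−p) = 11p − 5.
Setting these equal: −2p + 6 = 11p − 5 ⇒ −13p = -11 ⇒ p = 11/13, and the value is (-2)·(11/13) + 6 = 56/13.
For Column: with q = P(b1), equating A's and B's payoffs gives −2q + 6 = 11q − 5 ⇒ q = 11/13.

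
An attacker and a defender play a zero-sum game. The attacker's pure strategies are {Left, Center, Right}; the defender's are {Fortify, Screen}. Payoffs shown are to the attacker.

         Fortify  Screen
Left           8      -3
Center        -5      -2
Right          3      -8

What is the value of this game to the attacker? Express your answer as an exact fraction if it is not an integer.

-31/14

Row minima: Left → -3, Center → -5, Right → -8; maximin = -3.
Column maxima: Fortify → 8, Screen → -2; minimax = -2.
-3 ≠ -2, so there is no saddle point; optimal play is mixed.
Right is strictly dominated by Left, so the attacker never plays it.
On the remaining 2×2 (Left, Center vs Fortify, Screen):
Let the attacker play Left with probability p. Expected payoff against Fortify: 8p + (-5)(1−p) = 13p − 5; against Screen: (-3)p + (-2)(1−p) = −p − 2.
Setting these equal: 13p − 5 = −p − 2 ⇒ 14p = 3 ⇒ p = 3/14, and the value is (13)·(3/14) − 5 = -31/14.
For the defender: with q = P(Fortify), equating Left's and Center's payoffs gives 11q − 3 = −3q − 2 ⇒ q = 1/14.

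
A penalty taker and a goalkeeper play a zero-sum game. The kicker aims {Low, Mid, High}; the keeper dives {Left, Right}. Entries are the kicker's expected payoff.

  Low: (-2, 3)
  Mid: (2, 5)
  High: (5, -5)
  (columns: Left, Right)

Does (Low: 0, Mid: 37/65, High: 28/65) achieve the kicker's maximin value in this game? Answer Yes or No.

Against Left this mix gives (37/65)·2 + (28/65)·5 = 214/65.
Against Right this mix gives (37/65)·5 + (28/65)·(-5) = 9/13.
The keeper will play Right, holding the kicker to 9/13. Shifting weight toward the row that does better against Right would raise this floor (the equalizing mix achieves 35/13 against both Right and Left), so the proposed strategy is not optimal.

No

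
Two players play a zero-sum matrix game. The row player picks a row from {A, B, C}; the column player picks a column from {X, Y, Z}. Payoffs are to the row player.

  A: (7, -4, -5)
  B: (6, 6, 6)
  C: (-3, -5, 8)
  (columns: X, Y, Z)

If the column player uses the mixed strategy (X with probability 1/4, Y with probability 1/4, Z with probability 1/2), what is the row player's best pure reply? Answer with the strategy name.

Expected payoff of A: (1/4)·7 + (1/4)·(-4) + (1/2)·(-5) = -7/4.
Expected payoff of B: (1/4)·6 + (1/4)·6 + (1/2)·6 = 6.
Expected payoff of C: (1/4)·(-3) + (1/4)·(-5) + (1/2)·8 = 2.
The largest is 6, so the row player's best response is B.

B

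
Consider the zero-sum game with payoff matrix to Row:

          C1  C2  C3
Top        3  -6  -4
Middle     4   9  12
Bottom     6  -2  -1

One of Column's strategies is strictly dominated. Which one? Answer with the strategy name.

C3

C2 holds Row's payoff strictly below C3 in every row: -6 < -4, 9 < 12, -2 < -1.
So C3 is strictly dominated for Column.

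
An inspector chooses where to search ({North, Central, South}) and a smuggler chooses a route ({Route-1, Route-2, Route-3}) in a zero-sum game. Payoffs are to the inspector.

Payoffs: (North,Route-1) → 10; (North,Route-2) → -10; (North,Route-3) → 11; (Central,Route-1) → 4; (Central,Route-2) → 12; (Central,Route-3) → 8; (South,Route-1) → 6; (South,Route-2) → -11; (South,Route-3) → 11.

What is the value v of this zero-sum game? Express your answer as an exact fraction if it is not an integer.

Row minima: North → -10, Central → 4, South → -11; maximin = 4.
Column maxima: Route-1 → 10, Route-2 → 12, Route-3 → 11; minimax = 10.
4 ≠ 10, so there is no saddle point; optimal play is mixed.
Route-3 is strictly dominated by Route-1 (it gives the inspector strictly more in every row), so the smuggler never plays it.
With Route-3 eliminated, South is strictly dominated by North (North gives the inspector strictly more in every remaining column), so the inspector never plays it.
On the remaining 2×2 (North, Central vs Route-1, Route-2):
Let the inspector play North with probability p. Expected payoff against Route-1: 10p + 4(1−p) = 6p + 4; against Route-2: (-10)p + 12(1−p) = −22p + 12.
Setting these equal: 6p + 4 = −22p + 12 ⇒ 28p = 8 ⇒ p = 2/7, and the value is (6)·(2/7) + 4 = 40/7.
For the smuggler: with q = P(Route-1), equating North's and Central's payoffs gives 20q − 10 = −8q + 12 ⇒ q = 11/14.

40/7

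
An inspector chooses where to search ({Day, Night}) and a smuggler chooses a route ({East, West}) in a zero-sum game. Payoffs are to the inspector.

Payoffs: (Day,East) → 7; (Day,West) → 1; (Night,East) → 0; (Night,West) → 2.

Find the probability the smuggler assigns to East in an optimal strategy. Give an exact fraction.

1/8

Row minima: Day → 1, Night → 0; maximin = 1.
Column maxima: East → 7, West → 2; minimax = 2.
1 ≠ 2, so there is no saddle point; optimal play is mixed.
Let the inspector play Day with probability p. Expected payoff against East: 7p + 0(1−p) = 7p; against West: 1p + 2(1−p) = −p + 2.
Setting these equal: 7p = −p + 2 ⇒ 8p = 2 ⇒ p = 1/4, and the value is (7)·(1/4) = 7/4.
For the smuggler: with q = P(East), equating Day's and Night's payoffs gives 6q + 1 = −2q + 2 ⇒ q = 1/8.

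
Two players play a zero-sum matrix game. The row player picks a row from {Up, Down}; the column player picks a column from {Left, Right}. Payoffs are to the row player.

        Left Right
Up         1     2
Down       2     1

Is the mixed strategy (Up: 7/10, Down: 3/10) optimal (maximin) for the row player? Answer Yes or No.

No

Against Left this mix gives (7/10)·1 + (3/10)·2 = 13/10.
Against Right this mix gives (7/10)·2 + (3/10)·1 = 17/10.
The column player will play Left, holding the row player to 13/10. Shifting weight toward the row that does better against Left would raise this floor (the equalizing mix achieves 3/2 against both Left and Right), so the proposed strategy is not optimal.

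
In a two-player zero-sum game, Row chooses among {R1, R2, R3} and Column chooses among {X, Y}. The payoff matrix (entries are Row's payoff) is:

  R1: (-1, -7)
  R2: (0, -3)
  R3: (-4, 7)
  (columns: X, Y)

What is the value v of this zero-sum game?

Row minima: R1 → -7, R2 → -3, R3 → -4; maximin = -3.
Column maxima: X → 0, Y → 7; minimax = 0.
-3 ≠ 0, so there is no saddle point; optimal play is mixed.
R1 is strictly dominated by R2, so Row never plays it.
On the remaining 2×2 (R2, R3 vs X, Y):
Let Row play R2 with probability p. Expected payoff against X: 0p + (-4)(1−p) = 4p − 4; against Y: (-3)p + 7(1−p) = −10p + 7.
Setting these equal: 4p − 4 = −10p + 7 ⇒ 14p = 11 ⇒ p = 11/14, and the value is (4)·(11/14) − 4 = -6/7.
For Column: with q = P(X), equating R2's and R3's payoffs gives 3q − 3 = −11q + 7 ⇒ q = 5/7.

-6/7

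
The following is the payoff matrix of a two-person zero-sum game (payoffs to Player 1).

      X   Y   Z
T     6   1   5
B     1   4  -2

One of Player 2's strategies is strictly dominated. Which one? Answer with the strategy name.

X

Z holds Player 1's payoff strictly below X in every row: 5 < 6, -2 < 1.
So X is strictly dominated for Player 2.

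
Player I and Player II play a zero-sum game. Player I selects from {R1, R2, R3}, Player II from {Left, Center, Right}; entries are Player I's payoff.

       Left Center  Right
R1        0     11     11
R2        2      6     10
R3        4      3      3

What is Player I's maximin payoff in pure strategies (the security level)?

3

Row minima: R1 → 0, R2 → 2, R3 → 3.
The best of these is 3.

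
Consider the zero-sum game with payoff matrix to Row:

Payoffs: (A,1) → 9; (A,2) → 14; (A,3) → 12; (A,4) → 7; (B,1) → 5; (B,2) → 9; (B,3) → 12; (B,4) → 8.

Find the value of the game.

Row minima: A → 7, B → 5; maximin = 7.
Column maxima: 1 → 9, 2 → 14, 3 → 12, 4 → 8; minimax = 8.
7 ≠ 8, so there is no saddle point; optimal play is mixed.
2 is strictly dominated by 1 (it gives Row strictly more in every row), so Column never plays it.
3 is strictly dominated by 1 (it gives Row strictly more in every row), so Column never plays it.
On the remaining 2×2 (A, B vs 1, 4):
Let Row play A with probability p. Expected payoff against 1: 9p + 5(1−p) = 4p + 5; against 4: 7p + 8(1−p) = −p + 8.
Setting these equal: 4p + 5 = −p + 8 ⇒ 5p = 3 ⇒ p = 3/5, and the value is (4)·(3/5) + 5 = 37/5.
For Column: with q = P(1), equating A's and B's payoffs gives 2q + 7 = −3q + 8 ⇒ q = 1/5.

37/5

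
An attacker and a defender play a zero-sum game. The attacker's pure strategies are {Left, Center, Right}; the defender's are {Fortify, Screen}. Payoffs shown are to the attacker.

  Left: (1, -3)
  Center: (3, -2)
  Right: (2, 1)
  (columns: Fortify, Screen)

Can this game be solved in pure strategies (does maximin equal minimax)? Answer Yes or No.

Row minima: Left → -3, Center → -2, Right → 1; maximin = 1.
Column maxima: Fortify → 3, Screen → 1; minimax = 1.
maximin = minimax = 1, so a saddle point exists.

Yes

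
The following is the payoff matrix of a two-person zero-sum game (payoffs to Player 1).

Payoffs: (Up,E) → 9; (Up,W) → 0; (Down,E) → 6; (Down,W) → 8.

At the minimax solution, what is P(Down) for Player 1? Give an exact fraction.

Row minima: Up → 0, Down → 6; maximin = 6.
Column maxima: E → 9, W → 8; minimax = 8.
6 ≠ 8, so there is no saddle point; optimal play is mixed.
Let Player 1 play Up with probability p. Expected payoff against E: 9p + 6(1−p) = 3p + 6; against W: 0p + 8(1−p) = −8p + 8.
Setting these equal: 3p + 6 = −8p + 8 ⇒ 11p = 2 ⇒ p = 2/11, and the value is (3)·(2/11) + 6 = 72/11.
For Player 2: with q = P(E), equating Up's and Down's payoffs gives 9q = −2q + 8 ⇒ q = 8/11.

9/11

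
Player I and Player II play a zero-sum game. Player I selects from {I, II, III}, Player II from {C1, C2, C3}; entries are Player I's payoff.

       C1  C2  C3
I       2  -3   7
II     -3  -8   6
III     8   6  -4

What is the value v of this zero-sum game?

Row minima: I → -3, II → -8, III → -4; maximin = -3.
Column maxima: C1 → 8, C2 → 6, C3 → 7; minimax = 6.
-3 ≠ 6, so there is no saddle point; optimal play is mixed.
II is strictly dominated by I, so Player I never plays it.
C1 is strictly dominated by C2 (it gives Player I strictly more in every row), so Player II never plays it.
On the remaining 2×2 (I, III vs C2, C3):
Let Player I play I with probability p. Expected payoff against C2: (-3)p + 6(1−p) = −9p + 6; against C3: 7p + (-4)(1−p) = 11p − 4.
Setting these equal: −9p + 6 = 11p − 4 ⇒ −20p = -10 ⇒ p = 1/2, and the value is (-9)·(1/2) + 6 = 3/2.
For Player II: with q = P(C2), equating I's and III's payoffs gives −10q + 7 = 10q − 4 ⇒ q = 11/20.

3/2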